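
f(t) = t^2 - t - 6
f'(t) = 2*t - 1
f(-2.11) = 0.56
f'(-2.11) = -5.22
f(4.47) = 9.51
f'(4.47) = 7.94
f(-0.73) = -4.74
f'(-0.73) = -2.46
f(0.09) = -6.08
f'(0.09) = -0.82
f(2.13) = -3.59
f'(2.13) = 3.26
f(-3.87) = 12.85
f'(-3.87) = -8.74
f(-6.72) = 45.88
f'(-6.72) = -14.44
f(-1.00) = -4.00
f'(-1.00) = -3.00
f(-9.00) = 84.00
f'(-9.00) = -19.00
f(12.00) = 126.00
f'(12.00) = 23.00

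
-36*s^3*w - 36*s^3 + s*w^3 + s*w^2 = (-6*s + w)*(6*s + w)*(s*w + s)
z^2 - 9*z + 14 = (z - 7)*(z - 2)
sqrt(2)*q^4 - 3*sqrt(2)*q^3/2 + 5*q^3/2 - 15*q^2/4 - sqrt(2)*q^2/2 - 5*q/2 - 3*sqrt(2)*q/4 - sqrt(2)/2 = (q - 2)*(q + 1/2)*(q + sqrt(2))*(sqrt(2)*q + 1/2)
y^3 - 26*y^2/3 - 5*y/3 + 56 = (y - 8)*(y - 3)*(y + 7/3)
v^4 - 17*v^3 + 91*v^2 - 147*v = v*(v - 7)^2*(v - 3)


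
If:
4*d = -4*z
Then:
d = -z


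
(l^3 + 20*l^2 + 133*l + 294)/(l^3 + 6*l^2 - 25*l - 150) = (l^2 + 14*l + 49)/(l^2 - 25)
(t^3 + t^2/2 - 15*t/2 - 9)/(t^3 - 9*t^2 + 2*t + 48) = (t + 3/2)/(t - 8)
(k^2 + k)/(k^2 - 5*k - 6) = k/(k - 6)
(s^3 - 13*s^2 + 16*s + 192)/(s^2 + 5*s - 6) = (s^3 - 13*s^2 + 16*s + 192)/(s^2 + 5*s - 6)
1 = 1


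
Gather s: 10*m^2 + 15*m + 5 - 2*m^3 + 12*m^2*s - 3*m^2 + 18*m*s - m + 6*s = -2*m^3 + 7*m^2 + 14*m + s*(12*m^2 + 18*m + 6) + 5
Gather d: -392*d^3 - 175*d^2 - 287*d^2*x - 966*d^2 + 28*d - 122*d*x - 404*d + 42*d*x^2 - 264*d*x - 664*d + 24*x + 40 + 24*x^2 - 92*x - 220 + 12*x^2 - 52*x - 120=-392*d^3 + d^2*(-287*x - 1141) + d*(42*x^2 - 386*x - 1040) + 36*x^2 - 120*x - 300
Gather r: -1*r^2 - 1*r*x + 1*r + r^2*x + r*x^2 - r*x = r^2*(x - 1) + r*(x^2 - 2*x + 1)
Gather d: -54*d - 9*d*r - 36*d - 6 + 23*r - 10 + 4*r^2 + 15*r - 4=d*(-9*r - 90) + 4*r^2 + 38*r - 20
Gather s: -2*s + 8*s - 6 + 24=6*s + 18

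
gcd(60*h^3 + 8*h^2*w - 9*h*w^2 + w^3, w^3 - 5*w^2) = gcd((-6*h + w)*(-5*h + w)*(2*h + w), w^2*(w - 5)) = 1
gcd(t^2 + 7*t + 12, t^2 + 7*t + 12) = t^2 + 7*t + 12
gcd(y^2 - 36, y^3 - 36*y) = y^2 - 36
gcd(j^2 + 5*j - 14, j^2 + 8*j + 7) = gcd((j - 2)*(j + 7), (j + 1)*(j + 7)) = j + 7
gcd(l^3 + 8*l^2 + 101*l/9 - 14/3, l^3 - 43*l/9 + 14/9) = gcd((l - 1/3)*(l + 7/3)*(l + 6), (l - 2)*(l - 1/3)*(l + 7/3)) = l^2 + 2*l - 7/9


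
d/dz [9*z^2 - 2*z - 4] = 18*z - 2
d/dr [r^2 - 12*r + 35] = 2*r - 12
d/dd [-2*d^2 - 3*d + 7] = -4*d - 3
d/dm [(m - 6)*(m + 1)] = 2*m - 5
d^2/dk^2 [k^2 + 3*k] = 2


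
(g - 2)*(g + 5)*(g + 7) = g^3 + 10*g^2 + 11*g - 70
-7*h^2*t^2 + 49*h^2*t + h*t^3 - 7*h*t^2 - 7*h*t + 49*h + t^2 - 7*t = (-7*h + t)*(t - 7)*(h*t + 1)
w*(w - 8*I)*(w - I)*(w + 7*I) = w^4 - 2*I*w^3 + 55*w^2 - 56*I*w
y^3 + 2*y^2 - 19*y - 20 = (y - 4)*(y + 1)*(y + 5)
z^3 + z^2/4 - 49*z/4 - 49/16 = (z - 7/2)*(z + 1/4)*(z + 7/2)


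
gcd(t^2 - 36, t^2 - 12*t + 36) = t - 6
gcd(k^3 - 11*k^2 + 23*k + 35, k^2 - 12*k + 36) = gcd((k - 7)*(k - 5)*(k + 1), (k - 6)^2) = 1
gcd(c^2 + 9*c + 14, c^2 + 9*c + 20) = 1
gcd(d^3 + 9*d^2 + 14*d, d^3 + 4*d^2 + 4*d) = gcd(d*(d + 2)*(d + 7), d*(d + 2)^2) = d^2 + 2*d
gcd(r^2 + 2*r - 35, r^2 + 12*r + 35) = r + 7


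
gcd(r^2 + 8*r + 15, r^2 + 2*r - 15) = r + 5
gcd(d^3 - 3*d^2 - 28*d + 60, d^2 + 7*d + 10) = d + 5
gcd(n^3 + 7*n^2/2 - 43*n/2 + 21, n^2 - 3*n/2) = n - 3/2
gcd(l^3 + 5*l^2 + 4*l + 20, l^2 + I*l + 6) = l - 2*I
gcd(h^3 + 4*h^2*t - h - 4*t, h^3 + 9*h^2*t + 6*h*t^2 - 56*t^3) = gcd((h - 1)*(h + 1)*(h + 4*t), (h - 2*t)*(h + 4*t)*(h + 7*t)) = h + 4*t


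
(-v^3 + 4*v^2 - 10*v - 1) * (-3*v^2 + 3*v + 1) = 3*v^5 - 15*v^4 + 41*v^3 - 23*v^2 - 13*v - 1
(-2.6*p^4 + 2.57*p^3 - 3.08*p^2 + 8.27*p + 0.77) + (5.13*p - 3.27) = -2.6*p^4 + 2.57*p^3 - 3.08*p^2 + 13.4*p - 2.5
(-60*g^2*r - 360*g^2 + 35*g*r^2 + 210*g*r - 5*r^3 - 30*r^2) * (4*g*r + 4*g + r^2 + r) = -240*g^3*r^2 - 1680*g^3*r - 1440*g^3 + 80*g^2*r^3 + 560*g^2*r^2 + 480*g^2*r + 15*g*r^4 + 105*g*r^3 + 90*g*r^2 - 5*r^5 - 35*r^4 - 30*r^3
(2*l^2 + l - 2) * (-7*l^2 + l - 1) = -14*l^4 - 5*l^3 + 13*l^2 - 3*l + 2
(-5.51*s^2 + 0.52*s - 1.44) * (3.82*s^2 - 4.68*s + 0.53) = -21.0482*s^4 + 27.7732*s^3 - 10.8547*s^2 + 7.0148*s - 0.7632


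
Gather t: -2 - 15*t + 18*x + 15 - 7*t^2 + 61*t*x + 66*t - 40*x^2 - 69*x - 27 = -7*t^2 + t*(61*x + 51) - 40*x^2 - 51*x - 14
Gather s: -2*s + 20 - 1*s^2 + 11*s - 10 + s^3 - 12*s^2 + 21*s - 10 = s^3 - 13*s^2 + 30*s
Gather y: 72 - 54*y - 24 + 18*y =48 - 36*y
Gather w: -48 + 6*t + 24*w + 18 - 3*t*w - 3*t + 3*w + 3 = 3*t + w*(27 - 3*t) - 27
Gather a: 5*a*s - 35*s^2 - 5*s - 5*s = 5*a*s - 35*s^2 - 10*s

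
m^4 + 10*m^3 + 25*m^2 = m^2*(m + 5)^2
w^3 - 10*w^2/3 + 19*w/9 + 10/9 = (w - 2)*(w - 5/3)*(w + 1/3)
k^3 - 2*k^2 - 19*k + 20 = (k - 5)*(k - 1)*(k + 4)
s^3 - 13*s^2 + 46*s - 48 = (s - 8)*(s - 3)*(s - 2)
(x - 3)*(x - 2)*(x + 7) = x^3 + 2*x^2 - 29*x + 42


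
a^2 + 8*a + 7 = (a + 1)*(a + 7)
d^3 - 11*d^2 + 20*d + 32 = (d - 8)*(d - 4)*(d + 1)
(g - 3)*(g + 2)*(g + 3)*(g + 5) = g^4 + 7*g^3 + g^2 - 63*g - 90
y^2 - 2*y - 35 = (y - 7)*(y + 5)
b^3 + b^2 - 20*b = b*(b - 4)*(b + 5)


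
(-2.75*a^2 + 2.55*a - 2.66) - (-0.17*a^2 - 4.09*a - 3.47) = -2.58*a^2 + 6.64*a + 0.81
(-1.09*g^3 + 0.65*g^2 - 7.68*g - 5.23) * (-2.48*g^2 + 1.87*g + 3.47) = 2.7032*g^5 - 3.6503*g^4 + 16.4796*g^3 + 0.8643*g^2 - 36.4297*g - 18.1481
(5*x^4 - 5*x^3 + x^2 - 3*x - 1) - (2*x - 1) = 5*x^4 - 5*x^3 + x^2 - 5*x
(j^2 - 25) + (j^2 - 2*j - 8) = 2*j^2 - 2*j - 33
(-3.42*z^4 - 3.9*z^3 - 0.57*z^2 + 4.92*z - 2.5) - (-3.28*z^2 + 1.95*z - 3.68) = -3.42*z^4 - 3.9*z^3 + 2.71*z^2 + 2.97*z + 1.18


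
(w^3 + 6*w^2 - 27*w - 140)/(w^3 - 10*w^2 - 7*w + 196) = (w^2 + 2*w - 35)/(w^2 - 14*w + 49)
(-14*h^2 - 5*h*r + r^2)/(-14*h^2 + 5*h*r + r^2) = (-14*h^2 - 5*h*r + r^2)/(-14*h^2 + 5*h*r + r^2)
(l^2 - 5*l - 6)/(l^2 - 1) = (l - 6)/(l - 1)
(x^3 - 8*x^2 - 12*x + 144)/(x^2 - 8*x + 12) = (x^2 - 2*x - 24)/(x - 2)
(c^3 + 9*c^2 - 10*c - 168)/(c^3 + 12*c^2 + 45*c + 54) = (c^2 + 3*c - 28)/(c^2 + 6*c + 9)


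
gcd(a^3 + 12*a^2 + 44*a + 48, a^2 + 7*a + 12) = a + 4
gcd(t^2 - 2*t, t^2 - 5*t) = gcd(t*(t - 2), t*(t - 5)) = t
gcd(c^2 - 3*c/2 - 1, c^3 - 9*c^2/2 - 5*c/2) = c + 1/2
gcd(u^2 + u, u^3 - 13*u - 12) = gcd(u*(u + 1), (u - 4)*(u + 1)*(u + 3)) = u + 1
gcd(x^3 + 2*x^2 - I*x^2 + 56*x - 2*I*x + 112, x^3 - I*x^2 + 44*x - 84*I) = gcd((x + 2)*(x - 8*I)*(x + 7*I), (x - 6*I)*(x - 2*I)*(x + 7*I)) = x + 7*I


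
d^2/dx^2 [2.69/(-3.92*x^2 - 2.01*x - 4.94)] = (82.671232*x^2 + 42.390096*x - 2.69*(7.84*x + 2.01)*(15.68*x + 4.02) + 104.182624)/(3.92*x^2 + 2.01*x + 4.94)^3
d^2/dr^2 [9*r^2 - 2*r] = 18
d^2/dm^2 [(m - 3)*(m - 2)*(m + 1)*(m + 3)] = 12*m^2 - 6*m - 22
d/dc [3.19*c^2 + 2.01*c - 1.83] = 6.38*c + 2.01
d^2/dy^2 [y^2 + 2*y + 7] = 2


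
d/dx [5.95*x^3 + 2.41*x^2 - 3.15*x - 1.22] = 17.85*x^2 + 4.82*x - 3.15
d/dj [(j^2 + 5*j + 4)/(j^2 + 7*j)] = 2*(j^2 - 4*j - 14)/(j^2*(j^2 + 14*j + 49))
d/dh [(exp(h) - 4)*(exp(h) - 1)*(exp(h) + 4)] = (3*exp(2*h) - 2*exp(h) - 16)*exp(h)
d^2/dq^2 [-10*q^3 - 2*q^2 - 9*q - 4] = -60*q - 4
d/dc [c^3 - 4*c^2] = c*(3*c - 8)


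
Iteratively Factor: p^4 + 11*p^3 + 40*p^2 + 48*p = (p)*(p^3 + 11*p^2 + 40*p + 48) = p*(p + 4)*(p^2 + 7*p + 12) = p*(p + 3)*(p + 4)*(p + 4)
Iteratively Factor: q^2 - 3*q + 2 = (q - 2)*(q - 1)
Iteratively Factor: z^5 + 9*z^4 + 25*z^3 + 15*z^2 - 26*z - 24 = (z + 3)*(z^4 + 6*z^3 + 7*z^2 - 6*z - 8) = (z + 1)*(z + 3)*(z^3 + 5*z^2 + 2*z - 8) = (z + 1)*(z + 3)*(z + 4)*(z^2 + z - 2) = (z + 1)*(z + 2)*(z + 3)*(z + 4)*(z - 1)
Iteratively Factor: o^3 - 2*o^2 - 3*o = (o + 1)*(o^2 - 3*o) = (o - 3)*(o + 1)*(o)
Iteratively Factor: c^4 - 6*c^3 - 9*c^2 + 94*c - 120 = (c - 2)*(c^3 - 4*c^2 - 17*c + 60) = (c - 5)*(c - 2)*(c^2 + c - 12) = (c - 5)*(c - 2)*(c + 4)*(c - 3)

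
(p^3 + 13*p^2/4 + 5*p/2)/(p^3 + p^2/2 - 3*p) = (4*p + 5)/(2*(2*p - 3))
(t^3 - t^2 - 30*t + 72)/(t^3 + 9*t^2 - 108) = (t - 4)/(t + 6)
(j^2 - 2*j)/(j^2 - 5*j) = (j - 2)/(j - 5)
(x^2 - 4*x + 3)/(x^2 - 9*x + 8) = (x - 3)/(x - 8)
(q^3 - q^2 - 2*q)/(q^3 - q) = (q - 2)/(q - 1)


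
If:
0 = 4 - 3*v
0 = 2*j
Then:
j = 0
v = 4/3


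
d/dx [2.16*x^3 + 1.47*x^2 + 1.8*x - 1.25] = 6.48*x^2 + 2.94*x + 1.8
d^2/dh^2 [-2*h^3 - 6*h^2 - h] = -12*h - 12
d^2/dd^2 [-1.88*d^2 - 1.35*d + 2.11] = -3.76000000000000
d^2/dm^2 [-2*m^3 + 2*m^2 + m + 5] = 4 - 12*m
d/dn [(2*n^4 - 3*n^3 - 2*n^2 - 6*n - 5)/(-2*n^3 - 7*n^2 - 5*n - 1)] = (-4*n^6 - 28*n^5 - 13*n^4 - 2*n^3 - 53*n^2 - 66*n - 19)/(4*n^6 + 28*n^5 + 69*n^4 + 74*n^3 + 39*n^2 + 10*n + 1)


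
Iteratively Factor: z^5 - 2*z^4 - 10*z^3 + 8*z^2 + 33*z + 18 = (z + 1)*(z^4 - 3*z^3 - 7*z^2 + 15*z + 18) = (z + 1)*(z + 2)*(z^3 - 5*z^2 + 3*z + 9) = (z - 3)*(z + 1)*(z + 2)*(z^2 - 2*z - 3) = (z - 3)*(z + 1)^2*(z + 2)*(z - 3)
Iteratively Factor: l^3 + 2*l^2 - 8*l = (l + 4)*(l^2 - 2*l) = l*(l + 4)*(l - 2)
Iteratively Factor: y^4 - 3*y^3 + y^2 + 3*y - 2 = (y + 1)*(y^3 - 4*y^2 + 5*y - 2) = (y - 1)*(y + 1)*(y^2 - 3*y + 2) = (y - 1)^2*(y + 1)*(y - 2)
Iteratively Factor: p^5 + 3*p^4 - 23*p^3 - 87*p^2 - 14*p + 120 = (p - 5)*(p^4 + 8*p^3 + 17*p^2 - 2*p - 24) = (p - 5)*(p + 2)*(p^3 + 6*p^2 + 5*p - 12) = (p - 5)*(p - 1)*(p + 2)*(p^2 + 7*p + 12) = (p - 5)*(p - 1)*(p + 2)*(p + 4)*(p + 3)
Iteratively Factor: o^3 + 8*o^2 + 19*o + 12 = (o + 3)*(o^2 + 5*o + 4) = (o + 3)*(o + 4)*(o + 1)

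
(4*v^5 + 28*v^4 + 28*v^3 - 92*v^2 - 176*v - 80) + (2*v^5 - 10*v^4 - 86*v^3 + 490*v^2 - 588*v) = 6*v^5 + 18*v^4 - 58*v^3 + 398*v^2 - 764*v - 80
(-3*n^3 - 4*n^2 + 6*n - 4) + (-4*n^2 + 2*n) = -3*n^3 - 8*n^2 + 8*n - 4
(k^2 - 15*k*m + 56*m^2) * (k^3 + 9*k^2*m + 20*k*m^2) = k^5 - 6*k^4*m - 59*k^3*m^2 + 204*k^2*m^3 + 1120*k*m^4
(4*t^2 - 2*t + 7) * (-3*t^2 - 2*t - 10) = -12*t^4 - 2*t^3 - 57*t^2 + 6*t - 70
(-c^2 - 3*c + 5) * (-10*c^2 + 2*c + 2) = 10*c^4 + 28*c^3 - 58*c^2 + 4*c + 10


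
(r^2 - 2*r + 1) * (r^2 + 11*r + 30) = r^4 + 9*r^3 + 9*r^2 - 49*r + 30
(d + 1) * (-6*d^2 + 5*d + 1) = -6*d^3 - d^2 + 6*d + 1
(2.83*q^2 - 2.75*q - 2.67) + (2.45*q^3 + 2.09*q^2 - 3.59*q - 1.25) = 2.45*q^3 + 4.92*q^2 - 6.34*q - 3.92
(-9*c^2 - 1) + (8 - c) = -9*c^2 - c + 7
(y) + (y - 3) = 2*y - 3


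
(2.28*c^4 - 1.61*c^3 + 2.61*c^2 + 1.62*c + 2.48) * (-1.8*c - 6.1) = -4.104*c^5 - 11.01*c^4 + 5.123*c^3 - 18.837*c^2 - 14.346*c - 15.128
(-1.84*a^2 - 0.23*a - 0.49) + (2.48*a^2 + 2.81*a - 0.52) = 0.64*a^2 + 2.58*a - 1.01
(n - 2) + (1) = n - 1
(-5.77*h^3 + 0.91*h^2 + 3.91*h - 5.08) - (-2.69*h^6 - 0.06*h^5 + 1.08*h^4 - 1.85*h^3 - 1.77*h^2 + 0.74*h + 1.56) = 2.69*h^6 + 0.06*h^5 - 1.08*h^4 - 3.92*h^3 + 2.68*h^2 + 3.17*h - 6.64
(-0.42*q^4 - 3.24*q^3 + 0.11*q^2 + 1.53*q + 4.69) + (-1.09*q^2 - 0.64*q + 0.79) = -0.42*q^4 - 3.24*q^3 - 0.98*q^2 + 0.89*q + 5.48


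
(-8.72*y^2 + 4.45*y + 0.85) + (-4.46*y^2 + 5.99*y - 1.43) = -13.18*y^2 + 10.44*y - 0.58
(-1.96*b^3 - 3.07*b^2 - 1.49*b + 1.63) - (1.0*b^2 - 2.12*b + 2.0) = -1.96*b^3 - 4.07*b^2 + 0.63*b - 0.37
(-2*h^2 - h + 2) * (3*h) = -6*h^3 - 3*h^2 + 6*h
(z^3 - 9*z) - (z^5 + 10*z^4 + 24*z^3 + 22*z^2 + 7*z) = -z^5 - 10*z^4 - 23*z^3 - 22*z^2 - 16*z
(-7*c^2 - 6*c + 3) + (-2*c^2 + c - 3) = -9*c^2 - 5*c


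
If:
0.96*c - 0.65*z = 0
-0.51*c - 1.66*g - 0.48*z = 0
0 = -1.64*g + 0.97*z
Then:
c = 0.00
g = 0.00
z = 0.00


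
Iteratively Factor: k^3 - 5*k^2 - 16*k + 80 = (k + 4)*(k^2 - 9*k + 20) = (k - 5)*(k + 4)*(k - 4)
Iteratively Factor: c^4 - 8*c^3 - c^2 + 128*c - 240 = (c - 3)*(c^3 - 5*c^2 - 16*c + 80) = (c - 4)*(c - 3)*(c^2 - c - 20) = (c - 4)*(c - 3)*(c + 4)*(c - 5)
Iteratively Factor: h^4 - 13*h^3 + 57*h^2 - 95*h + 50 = (h - 5)*(h^3 - 8*h^2 + 17*h - 10) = (h - 5)^2*(h^2 - 3*h + 2) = (h - 5)^2*(h - 1)*(h - 2)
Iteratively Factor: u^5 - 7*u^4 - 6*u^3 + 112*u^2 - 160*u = (u - 5)*(u^4 - 2*u^3 - 16*u^2 + 32*u) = (u - 5)*(u - 2)*(u^3 - 16*u) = u*(u - 5)*(u - 2)*(u^2 - 16) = u*(u - 5)*(u - 2)*(u + 4)*(u - 4)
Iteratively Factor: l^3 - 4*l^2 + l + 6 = (l + 1)*(l^2 - 5*l + 6) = (l - 2)*(l + 1)*(l - 3)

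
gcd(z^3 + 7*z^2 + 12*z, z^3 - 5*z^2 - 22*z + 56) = z + 4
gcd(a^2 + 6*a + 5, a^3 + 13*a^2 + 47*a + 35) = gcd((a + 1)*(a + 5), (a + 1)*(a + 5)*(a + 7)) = a^2 + 6*a + 5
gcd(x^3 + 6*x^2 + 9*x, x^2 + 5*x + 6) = x + 3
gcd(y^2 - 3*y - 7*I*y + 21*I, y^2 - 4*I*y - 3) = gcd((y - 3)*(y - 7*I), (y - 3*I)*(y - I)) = 1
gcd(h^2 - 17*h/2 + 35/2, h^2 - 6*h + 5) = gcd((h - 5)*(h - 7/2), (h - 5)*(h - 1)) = h - 5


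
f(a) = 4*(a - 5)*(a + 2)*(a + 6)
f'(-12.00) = 1328.00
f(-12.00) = -4080.00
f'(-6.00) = 176.00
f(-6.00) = 0.00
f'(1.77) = -31.93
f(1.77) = -378.46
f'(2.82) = 51.11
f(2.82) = -370.71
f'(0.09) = -109.74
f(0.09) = -249.98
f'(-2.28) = -104.34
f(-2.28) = 30.33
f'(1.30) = -60.52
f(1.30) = -356.53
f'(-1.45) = -121.57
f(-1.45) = -64.56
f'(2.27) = 4.31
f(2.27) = -385.62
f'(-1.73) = -117.61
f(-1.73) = -31.04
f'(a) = 4*(a - 5)*(a + 2) + 4*(a - 5)*(a + 6) + 4*(a + 2)*(a + 6) = 12*a^2 + 24*a - 112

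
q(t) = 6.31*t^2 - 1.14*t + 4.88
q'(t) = 12.62*t - 1.14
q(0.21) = 4.92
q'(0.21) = 1.51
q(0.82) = 8.19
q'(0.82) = 9.21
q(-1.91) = 30.08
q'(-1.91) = -25.24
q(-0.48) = 6.88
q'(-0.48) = -7.20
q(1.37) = 15.16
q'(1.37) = 16.15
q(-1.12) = 14.07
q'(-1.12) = -15.27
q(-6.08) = 245.07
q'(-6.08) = -77.87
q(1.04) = 10.52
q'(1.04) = 11.98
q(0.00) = 4.88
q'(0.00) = -1.14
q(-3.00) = 65.09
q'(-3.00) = -39.00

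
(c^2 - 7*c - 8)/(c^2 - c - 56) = (c + 1)/(c + 7)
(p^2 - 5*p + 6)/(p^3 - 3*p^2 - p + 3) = (p - 2)/(p^2 - 1)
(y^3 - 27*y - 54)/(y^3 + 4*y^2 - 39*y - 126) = (y + 3)/(y + 7)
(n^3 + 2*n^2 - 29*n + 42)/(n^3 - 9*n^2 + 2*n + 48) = (n^2 + 5*n - 14)/(n^2 - 6*n - 16)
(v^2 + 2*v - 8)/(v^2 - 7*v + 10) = (v + 4)/(v - 5)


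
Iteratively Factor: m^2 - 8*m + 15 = (m - 5)*(m - 3)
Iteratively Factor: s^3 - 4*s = (s)*(s^2 - 4) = s*(s - 2)*(s + 2)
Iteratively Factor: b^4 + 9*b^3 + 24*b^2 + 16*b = (b + 4)*(b^3 + 5*b^2 + 4*b) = (b + 1)*(b + 4)*(b^2 + 4*b) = (b + 1)*(b + 4)^2*(b)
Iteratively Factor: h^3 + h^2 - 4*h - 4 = (h + 1)*(h^2 - 4) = (h - 2)*(h + 1)*(h + 2)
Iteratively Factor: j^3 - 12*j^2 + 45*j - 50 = (j - 5)*(j^2 - 7*j + 10) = (j - 5)^2*(j - 2)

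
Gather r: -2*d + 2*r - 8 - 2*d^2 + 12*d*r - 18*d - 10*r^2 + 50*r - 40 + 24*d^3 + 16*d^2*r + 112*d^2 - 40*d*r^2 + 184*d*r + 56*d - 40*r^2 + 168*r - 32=24*d^3 + 110*d^2 + 36*d + r^2*(-40*d - 50) + r*(16*d^2 + 196*d + 220) - 80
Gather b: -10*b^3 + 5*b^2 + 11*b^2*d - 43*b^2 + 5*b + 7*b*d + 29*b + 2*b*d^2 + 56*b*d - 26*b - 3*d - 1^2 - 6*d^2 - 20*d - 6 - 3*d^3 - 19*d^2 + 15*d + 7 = -10*b^3 + b^2*(11*d - 38) + b*(2*d^2 + 63*d + 8) - 3*d^3 - 25*d^2 - 8*d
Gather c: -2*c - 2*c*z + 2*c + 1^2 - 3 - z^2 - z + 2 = -2*c*z - z^2 - z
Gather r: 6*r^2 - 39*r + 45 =6*r^2 - 39*r + 45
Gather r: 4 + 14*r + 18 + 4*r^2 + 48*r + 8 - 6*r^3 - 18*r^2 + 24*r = -6*r^3 - 14*r^2 + 86*r + 30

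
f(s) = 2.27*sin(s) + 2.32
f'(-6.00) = 2.18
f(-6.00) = 2.95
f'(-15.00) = -1.72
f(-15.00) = 0.84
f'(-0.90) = 1.41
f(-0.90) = 0.54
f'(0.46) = 2.03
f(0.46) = 3.33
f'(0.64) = 1.82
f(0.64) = 3.68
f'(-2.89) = -2.20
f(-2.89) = 1.75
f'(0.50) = 1.99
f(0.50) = 3.41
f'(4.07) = -1.36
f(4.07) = 0.50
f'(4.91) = 0.45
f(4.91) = 0.09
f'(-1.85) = -0.63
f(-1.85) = 0.14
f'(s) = 2.27*cos(s)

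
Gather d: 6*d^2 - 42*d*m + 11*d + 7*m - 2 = 6*d^2 + d*(11 - 42*m) + 7*m - 2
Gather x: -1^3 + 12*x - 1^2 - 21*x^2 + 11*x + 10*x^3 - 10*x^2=10*x^3 - 31*x^2 + 23*x - 2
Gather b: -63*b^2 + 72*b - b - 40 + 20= -63*b^2 + 71*b - 20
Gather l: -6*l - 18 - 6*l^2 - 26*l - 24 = -6*l^2 - 32*l - 42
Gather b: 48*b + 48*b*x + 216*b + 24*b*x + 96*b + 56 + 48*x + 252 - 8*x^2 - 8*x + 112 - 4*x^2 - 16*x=b*(72*x + 360) - 12*x^2 + 24*x + 420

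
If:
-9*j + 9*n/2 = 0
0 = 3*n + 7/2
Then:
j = -7/12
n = -7/6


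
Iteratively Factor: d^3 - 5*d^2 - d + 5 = (d - 5)*(d^2 - 1) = (d - 5)*(d - 1)*(d + 1)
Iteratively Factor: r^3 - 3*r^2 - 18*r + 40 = (r - 2)*(r^2 - r - 20) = (r - 5)*(r - 2)*(r + 4)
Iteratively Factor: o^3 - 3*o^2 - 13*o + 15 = (o + 3)*(o^2 - 6*o + 5) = (o - 5)*(o + 3)*(o - 1)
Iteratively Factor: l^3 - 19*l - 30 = (l + 2)*(l^2 - 2*l - 15) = (l + 2)*(l + 3)*(l - 5)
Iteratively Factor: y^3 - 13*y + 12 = (y + 4)*(y^2 - 4*y + 3) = (y - 1)*(y + 4)*(y - 3)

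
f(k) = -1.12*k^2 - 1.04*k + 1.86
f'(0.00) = -1.04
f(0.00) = 1.86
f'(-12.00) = 25.84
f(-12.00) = -146.94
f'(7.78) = -18.47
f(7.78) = -74.02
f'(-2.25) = 4.00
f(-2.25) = -1.47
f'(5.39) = -13.11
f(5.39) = -36.28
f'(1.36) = -4.09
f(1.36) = -1.63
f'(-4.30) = 8.59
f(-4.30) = -14.38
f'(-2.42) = 4.38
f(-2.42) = -2.18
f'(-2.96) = 5.59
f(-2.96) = -4.87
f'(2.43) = -6.48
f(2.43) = -7.28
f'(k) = -2.24*k - 1.04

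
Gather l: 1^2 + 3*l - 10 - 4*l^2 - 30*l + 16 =-4*l^2 - 27*l + 7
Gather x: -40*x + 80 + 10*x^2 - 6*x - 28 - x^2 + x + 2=9*x^2 - 45*x + 54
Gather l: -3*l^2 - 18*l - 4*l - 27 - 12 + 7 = -3*l^2 - 22*l - 32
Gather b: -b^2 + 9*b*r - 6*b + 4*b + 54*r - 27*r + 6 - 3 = -b^2 + b*(9*r - 2) + 27*r + 3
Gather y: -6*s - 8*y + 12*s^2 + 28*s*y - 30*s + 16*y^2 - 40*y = 12*s^2 - 36*s + 16*y^2 + y*(28*s - 48)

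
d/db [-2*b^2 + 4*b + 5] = 4 - 4*b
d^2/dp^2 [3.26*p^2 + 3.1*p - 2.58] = 6.52000000000000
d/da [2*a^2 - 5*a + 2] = 4*a - 5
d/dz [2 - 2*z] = -2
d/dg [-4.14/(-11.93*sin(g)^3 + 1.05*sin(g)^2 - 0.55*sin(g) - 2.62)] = (-148.1706*sin(g)^2 + 8.694*sin(g) - 2.277)*cos(g)/(11.93*sin(g)^3 - 1.05*sin(g)^2 + 0.55*sin(g) + 2.62)^2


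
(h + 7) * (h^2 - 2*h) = h^3 + 5*h^2 - 14*h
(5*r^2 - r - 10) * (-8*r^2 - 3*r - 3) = -40*r^4 - 7*r^3 + 68*r^2 + 33*r + 30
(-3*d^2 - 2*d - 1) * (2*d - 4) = -6*d^3 + 8*d^2 + 6*d + 4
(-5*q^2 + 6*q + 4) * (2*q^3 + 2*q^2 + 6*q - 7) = -10*q^5 + 2*q^4 - 10*q^3 + 79*q^2 - 18*q - 28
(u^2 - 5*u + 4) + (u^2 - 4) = 2*u^2 - 5*u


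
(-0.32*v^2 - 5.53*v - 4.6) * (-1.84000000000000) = 0.5888*v^2 + 10.1752*v + 8.464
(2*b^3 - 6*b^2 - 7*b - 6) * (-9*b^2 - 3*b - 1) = -18*b^5 + 48*b^4 + 79*b^3 + 81*b^2 + 25*b + 6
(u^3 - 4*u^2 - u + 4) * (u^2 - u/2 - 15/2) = u^5 - 9*u^4/2 - 13*u^3/2 + 69*u^2/2 + 11*u/2 - 30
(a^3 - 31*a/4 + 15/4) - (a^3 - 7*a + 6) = -3*a/4 - 9/4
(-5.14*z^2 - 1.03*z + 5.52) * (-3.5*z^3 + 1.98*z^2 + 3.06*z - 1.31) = 17.99*z^5 - 6.5722*z^4 - 37.0878*z^3 + 14.5112*z^2 + 18.2405*z - 7.2312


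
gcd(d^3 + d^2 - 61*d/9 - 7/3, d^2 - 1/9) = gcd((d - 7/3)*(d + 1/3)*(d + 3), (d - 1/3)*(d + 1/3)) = d + 1/3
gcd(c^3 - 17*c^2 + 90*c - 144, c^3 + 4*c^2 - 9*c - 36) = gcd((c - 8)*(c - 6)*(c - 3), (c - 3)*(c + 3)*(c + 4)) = c - 3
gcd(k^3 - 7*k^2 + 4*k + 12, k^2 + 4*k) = 1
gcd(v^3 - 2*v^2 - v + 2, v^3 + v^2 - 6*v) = v - 2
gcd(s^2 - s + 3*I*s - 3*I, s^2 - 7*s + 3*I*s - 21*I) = s + 3*I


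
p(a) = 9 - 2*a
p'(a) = -2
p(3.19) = 2.62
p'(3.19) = -2.00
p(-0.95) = 10.90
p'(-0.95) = -2.00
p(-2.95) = 14.90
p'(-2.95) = -2.00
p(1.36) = 6.28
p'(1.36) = -2.00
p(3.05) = 2.90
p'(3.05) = -2.00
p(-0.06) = 9.12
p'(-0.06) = -2.00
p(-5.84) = 20.68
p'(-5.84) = -2.00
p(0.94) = 7.12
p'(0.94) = -2.00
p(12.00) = -15.00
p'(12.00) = -2.00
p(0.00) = 9.00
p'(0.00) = -2.00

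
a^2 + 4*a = a*(a + 4)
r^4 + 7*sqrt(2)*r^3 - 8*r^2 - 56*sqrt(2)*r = r*(r - 2*sqrt(2))*(r + 2*sqrt(2))*(r + 7*sqrt(2))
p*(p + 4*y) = p^2 + 4*p*y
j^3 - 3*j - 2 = (j - 2)*(j + 1)^2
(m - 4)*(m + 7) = m^2 + 3*m - 28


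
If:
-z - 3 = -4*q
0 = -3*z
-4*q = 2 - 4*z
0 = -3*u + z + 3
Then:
No Solution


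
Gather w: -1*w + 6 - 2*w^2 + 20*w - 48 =-2*w^2 + 19*w - 42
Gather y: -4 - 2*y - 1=-2*y - 5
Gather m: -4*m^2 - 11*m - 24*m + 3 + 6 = -4*m^2 - 35*m + 9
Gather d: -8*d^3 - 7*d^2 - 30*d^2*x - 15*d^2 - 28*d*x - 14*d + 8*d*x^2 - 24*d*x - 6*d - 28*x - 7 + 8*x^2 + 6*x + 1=-8*d^3 + d^2*(-30*x - 22) + d*(8*x^2 - 52*x - 20) + 8*x^2 - 22*x - 6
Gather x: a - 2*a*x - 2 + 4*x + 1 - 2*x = a + x*(2 - 2*a) - 1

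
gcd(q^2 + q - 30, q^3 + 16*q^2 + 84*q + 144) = q + 6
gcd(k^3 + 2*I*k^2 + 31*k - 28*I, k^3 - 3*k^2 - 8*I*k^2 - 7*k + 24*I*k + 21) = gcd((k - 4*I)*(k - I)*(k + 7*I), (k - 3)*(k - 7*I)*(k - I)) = k - I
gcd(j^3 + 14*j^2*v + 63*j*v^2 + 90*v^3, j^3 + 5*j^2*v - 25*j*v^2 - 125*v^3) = j + 5*v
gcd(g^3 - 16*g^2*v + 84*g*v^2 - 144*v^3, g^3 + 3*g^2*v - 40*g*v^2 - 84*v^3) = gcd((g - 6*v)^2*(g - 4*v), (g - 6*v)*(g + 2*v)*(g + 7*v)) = -g + 6*v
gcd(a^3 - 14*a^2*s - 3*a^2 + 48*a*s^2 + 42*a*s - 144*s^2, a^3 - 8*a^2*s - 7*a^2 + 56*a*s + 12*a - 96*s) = -a^2 + 8*a*s + 3*a - 24*s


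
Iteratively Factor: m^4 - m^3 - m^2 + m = (m)*(m^3 - m^2 - m + 1) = m*(m - 1)*(m^2 - 1) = m*(m - 1)^2*(m + 1)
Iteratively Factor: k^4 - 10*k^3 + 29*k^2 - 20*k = (k)*(k^3 - 10*k^2 + 29*k - 20) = k*(k - 5)*(k^2 - 5*k + 4) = k*(k - 5)*(k - 4)*(k - 1)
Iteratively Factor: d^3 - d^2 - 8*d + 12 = (d + 3)*(d^2 - 4*d + 4) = (d - 2)*(d + 3)*(d - 2)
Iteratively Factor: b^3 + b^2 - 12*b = (b)*(b^2 + b - 12) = b*(b - 3)*(b + 4)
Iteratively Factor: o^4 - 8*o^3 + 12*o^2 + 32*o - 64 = (o + 2)*(o^3 - 10*o^2 + 32*o - 32) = (o - 4)*(o + 2)*(o^2 - 6*o + 8) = (o - 4)^2*(o + 2)*(o - 2)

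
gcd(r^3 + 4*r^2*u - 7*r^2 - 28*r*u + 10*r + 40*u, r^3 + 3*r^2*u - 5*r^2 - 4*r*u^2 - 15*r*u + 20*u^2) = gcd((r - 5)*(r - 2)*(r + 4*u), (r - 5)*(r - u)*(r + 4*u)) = r^2 + 4*r*u - 5*r - 20*u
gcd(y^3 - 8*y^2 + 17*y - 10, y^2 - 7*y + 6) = y - 1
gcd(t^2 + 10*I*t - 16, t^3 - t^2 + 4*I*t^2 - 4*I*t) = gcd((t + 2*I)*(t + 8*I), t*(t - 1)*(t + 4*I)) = 1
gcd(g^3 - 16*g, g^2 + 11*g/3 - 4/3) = g + 4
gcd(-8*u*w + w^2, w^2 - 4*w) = w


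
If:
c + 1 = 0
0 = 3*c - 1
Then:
No Solution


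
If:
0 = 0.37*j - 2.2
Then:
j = 5.95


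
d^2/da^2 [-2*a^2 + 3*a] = -4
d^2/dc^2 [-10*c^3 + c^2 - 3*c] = 2 - 60*c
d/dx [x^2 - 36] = 2*x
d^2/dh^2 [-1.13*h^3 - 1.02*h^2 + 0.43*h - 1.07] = -6.78*h - 2.04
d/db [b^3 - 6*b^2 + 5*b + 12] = 3*b^2 - 12*b + 5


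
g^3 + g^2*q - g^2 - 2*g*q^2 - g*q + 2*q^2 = (g - 1)*(g - q)*(g + 2*q)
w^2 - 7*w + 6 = (w - 6)*(w - 1)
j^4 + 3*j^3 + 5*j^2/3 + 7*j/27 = j*(j + 1/3)^2*(j + 7/3)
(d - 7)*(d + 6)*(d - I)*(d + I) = d^4 - d^3 - 41*d^2 - d - 42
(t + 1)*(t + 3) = t^2 + 4*t + 3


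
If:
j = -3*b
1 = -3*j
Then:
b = 1/9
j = -1/3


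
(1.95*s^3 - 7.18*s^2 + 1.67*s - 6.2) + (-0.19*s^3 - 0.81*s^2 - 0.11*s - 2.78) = 1.76*s^3 - 7.99*s^2 + 1.56*s - 8.98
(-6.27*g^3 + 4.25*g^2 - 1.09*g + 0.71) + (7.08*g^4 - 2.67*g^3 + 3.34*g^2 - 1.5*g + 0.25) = 7.08*g^4 - 8.94*g^3 + 7.59*g^2 - 2.59*g + 0.96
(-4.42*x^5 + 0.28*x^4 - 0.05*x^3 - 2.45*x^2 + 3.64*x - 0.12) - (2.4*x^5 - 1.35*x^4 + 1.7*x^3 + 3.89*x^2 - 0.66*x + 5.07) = -6.82*x^5 + 1.63*x^4 - 1.75*x^3 - 6.34*x^2 + 4.3*x - 5.19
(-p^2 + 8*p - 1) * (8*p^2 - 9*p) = -8*p^4 + 73*p^3 - 80*p^2 + 9*p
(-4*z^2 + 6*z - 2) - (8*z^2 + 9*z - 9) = -12*z^2 - 3*z + 7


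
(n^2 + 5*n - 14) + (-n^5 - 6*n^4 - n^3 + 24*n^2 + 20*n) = -n^5 - 6*n^4 - n^3 + 25*n^2 + 25*n - 14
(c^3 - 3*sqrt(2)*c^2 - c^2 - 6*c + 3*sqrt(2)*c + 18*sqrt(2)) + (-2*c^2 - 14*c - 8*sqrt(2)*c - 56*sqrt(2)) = c^3 - 3*sqrt(2)*c^2 - 3*c^2 - 20*c - 5*sqrt(2)*c - 38*sqrt(2)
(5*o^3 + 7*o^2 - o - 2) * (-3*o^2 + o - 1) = -15*o^5 - 16*o^4 + 5*o^3 - 2*o^2 - o + 2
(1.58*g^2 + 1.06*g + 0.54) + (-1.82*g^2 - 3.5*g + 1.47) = -0.24*g^2 - 2.44*g + 2.01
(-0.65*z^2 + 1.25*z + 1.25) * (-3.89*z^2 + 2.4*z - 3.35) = 2.5285*z^4 - 6.4225*z^3 + 0.315*z^2 - 1.1875*z - 4.1875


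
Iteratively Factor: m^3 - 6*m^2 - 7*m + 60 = (m + 3)*(m^2 - 9*m + 20) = (m - 4)*(m + 3)*(m - 5)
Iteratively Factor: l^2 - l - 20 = (l - 5)*(l + 4)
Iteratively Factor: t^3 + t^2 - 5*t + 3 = (t - 1)*(t^2 + 2*t - 3) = (t - 1)^2*(t + 3)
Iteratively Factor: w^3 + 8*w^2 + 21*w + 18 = (w + 2)*(w^2 + 6*w + 9) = (w + 2)*(w + 3)*(w + 3)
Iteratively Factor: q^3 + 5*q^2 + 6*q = (q)*(q^2 + 5*q + 6) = q*(q + 2)*(q + 3)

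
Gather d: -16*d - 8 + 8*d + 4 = -8*d - 4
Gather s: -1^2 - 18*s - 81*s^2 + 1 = -81*s^2 - 18*s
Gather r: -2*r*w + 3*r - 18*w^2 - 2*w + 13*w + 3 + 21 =r*(3 - 2*w) - 18*w^2 + 11*w + 24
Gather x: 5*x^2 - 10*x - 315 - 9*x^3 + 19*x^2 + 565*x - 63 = -9*x^3 + 24*x^2 + 555*x - 378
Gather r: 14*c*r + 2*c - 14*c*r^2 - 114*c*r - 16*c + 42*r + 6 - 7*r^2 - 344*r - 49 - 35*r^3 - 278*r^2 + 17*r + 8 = -14*c - 35*r^3 + r^2*(-14*c - 285) + r*(-100*c - 285) - 35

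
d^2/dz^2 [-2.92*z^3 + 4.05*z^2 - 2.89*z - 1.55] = 8.1 - 17.52*z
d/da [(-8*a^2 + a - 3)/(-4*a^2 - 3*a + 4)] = (28*a^2 - 88*a - 5)/(16*a^4 + 24*a^3 - 23*a^2 - 24*a + 16)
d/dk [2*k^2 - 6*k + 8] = 4*k - 6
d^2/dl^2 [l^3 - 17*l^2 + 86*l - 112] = 6*l - 34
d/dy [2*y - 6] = 2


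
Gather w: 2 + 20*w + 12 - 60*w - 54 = -40*w - 40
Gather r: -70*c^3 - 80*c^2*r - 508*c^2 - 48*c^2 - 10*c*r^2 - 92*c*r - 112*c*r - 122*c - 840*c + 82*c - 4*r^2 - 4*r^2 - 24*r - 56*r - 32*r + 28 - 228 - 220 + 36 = -70*c^3 - 556*c^2 - 880*c + r^2*(-10*c - 8) + r*(-80*c^2 - 204*c - 112) - 384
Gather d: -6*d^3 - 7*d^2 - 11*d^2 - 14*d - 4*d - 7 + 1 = -6*d^3 - 18*d^2 - 18*d - 6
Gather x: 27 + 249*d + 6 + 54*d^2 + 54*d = 54*d^2 + 303*d + 33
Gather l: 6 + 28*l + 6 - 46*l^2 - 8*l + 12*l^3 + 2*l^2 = 12*l^3 - 44*l^2 + 20*l + 12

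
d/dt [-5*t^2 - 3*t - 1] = -10*t - 3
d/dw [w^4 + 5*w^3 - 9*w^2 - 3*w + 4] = 4*w^3 + 15*w^2 - 18*w - 3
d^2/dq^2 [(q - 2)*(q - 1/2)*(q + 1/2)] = 6*q - 4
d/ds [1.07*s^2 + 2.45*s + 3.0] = 2.14*s + 2.45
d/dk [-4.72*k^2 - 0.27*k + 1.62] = -9.44*k - 0.27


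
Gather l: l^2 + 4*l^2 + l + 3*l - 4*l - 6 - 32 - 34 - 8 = 5*l^2 - 80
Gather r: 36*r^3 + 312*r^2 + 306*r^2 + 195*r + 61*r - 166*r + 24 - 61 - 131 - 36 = 36*r^3 + 618*r^2 + 90*r - 204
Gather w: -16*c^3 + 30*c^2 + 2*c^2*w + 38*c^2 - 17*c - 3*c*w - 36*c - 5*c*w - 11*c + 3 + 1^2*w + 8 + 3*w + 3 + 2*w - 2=-16*c^3 + 68*c^2 - 64*c + w*(2*c^2 - 8*c + 6) + 12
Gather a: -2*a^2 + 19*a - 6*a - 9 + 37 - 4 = -2*a^2 + 13*a + 24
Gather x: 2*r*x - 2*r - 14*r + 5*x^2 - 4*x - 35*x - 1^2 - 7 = -16*r + 5*x^2 + x*(2*r - 39) - 8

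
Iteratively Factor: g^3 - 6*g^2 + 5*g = (g - 1)*(g^2 - 5*g) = g*(g - 1)*(g - 5)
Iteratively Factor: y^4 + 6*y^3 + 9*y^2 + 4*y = (y + 1)*(y^3 + 5*y^2 + 4*y) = (y + 1)^2*(y^2 + 4*y) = (y + 1)^2*(y + 4)*(y)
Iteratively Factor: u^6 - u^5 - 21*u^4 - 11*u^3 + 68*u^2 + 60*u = (u - 2)*(u^5 + u^4 - 19*u^3 - 49*u^2 - 30*u) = (u - 5)*(u - 2)*(u^4 + 6*u^3 + 11*u^2 + 6*u) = (u - 5)*(u - 2)*(u + 1)*(u^3 + 5*u^2 + 6*u) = (u - 5)*(u - 2)*(u + 1)*(u + 2)*(u^2 + 3*u) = (u - 5)*(u - 2)*(u + 1)*(u + 2)*(u + 3)*(u)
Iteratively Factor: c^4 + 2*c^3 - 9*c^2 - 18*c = (c)*(c^3 + 2*c^2 - 9*c - 18) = c*(c + 3)*(c^2 - c - 6) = c*(c - 3)*(c + 3)*(c + 2)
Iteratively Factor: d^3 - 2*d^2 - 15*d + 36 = (d - 3)*(d^2 + d - 12) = (d - 3)*(d + 4)*(d - 3)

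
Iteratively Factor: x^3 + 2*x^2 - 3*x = (x)*(x^2 + 2*x - 3) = x*(x - 1)*(x + 3)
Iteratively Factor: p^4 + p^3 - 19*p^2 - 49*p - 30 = (p - 5)*(p^3 + 6*p^2 + 11*p + 6) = (p - 5)*(p + 3)*(p^2 + 3*p + 2) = (p - 5)*(p + 2)*(p + 3)*(p + 1)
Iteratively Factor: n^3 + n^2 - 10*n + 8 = (n - 1)*(n^2 + 2*n - 8) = (n - 2)*(n - 1)*(n + 4)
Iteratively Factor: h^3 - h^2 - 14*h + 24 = (h - 2)*(h^2 + h - 12) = (h - 2)*(h + 4)*(h - 3)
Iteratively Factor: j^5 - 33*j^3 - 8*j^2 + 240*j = (j)*(j^4 - 33*j^2 - 8*j + 240) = j*(j + 4)*(j^3 - 4*j^2 - 17*j + 60) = j*(j - 5)*(j + 4)*(j^2 + j - 12) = j*(j - 5)*(j + 4)^2*(j - 3)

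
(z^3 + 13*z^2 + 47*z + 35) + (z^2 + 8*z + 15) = z^3 + 14*z^2 + 55*z + 50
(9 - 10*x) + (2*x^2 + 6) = 2*x^2 - 10*x + 15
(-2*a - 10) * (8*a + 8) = -16*a^2 - 96*a - 80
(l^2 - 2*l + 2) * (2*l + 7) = 2*l^3 + 3*l^2 - 10*l + 14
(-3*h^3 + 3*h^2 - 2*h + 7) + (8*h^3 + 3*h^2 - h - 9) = 5*h^3 + 6*h^2 - 3*h - 2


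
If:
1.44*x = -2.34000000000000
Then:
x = -1.62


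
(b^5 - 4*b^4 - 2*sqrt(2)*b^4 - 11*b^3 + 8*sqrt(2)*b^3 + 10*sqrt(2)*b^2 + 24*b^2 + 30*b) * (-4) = -4*b^5 + 8*sqrt(2)*b^4 + 16*b^4 - 32*sqrt(2)*b^3 + 44*b^3 - 96*b^2 - 40*sqrt(2)*b^2 - 120*b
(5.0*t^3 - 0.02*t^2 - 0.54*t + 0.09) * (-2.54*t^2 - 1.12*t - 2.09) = -12.7*t^5 - 5.5492*t^4 - 9.056*t^3 + 0.418*t^2 + 1.0278*t - 0.1881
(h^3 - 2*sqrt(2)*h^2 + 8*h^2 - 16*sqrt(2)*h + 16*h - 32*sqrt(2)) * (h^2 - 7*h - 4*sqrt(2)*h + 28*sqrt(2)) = h^5 - 6*sqrt(2)*h^4 + h^4 - 24*h^3 - 6*sqrt(2)*h^3 - 96*h^2 + 240*sqrt(2)*h^2 - 640*h + 672*sqrt(2)*h - 1792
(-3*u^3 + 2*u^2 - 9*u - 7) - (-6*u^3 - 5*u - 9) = 3*u^3 + 2*u^2 - 4*u + 2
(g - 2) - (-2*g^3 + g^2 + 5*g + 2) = 2*g^3 - g^2 - 4*g - 4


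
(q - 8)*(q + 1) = q^2 - 7*q - 8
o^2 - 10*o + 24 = (o - 6)*(o - 4)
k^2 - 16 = (k - 4)*(k + 4)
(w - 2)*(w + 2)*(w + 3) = w^3 + 3*w^2 - 4*w - 12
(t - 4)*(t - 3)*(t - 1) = t^3 - 8*t^2 + 19*t - 12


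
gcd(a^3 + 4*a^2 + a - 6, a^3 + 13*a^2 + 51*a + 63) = a + 3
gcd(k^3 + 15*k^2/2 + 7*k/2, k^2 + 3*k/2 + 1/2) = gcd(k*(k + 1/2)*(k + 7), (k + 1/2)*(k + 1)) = k + 1/2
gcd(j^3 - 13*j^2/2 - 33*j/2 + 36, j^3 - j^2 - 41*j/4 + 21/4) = j + 3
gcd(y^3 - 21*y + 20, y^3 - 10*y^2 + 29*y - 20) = y^2 - 5*y + 4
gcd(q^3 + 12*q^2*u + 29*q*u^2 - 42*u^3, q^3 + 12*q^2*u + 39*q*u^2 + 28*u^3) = q + 7*u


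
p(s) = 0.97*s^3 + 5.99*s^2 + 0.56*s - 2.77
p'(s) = 2.91*s^2 + 11.98*s + 0.56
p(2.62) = 57.26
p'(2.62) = 51.92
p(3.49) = 113.38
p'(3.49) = 77.81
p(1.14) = 7.09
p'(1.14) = 18.00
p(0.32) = -1.95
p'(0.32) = 4.69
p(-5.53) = 13.27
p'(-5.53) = 23.30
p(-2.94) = 22.71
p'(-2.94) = -9.51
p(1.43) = 13.12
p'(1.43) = 23.64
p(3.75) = 134.72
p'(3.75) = 86.41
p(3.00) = 79.01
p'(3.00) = 62.69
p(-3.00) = 23.27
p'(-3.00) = -9.19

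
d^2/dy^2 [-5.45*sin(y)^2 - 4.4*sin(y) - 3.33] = 4.4*sin(y) - 10.9*cos(2*y)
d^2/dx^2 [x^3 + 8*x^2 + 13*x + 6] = 6*x + 16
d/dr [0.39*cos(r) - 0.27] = -0.39*sin(r)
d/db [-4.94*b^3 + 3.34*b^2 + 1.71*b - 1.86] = -14.82*b^2 + 6.68*b + 1.71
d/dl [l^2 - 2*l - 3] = 2*l - 2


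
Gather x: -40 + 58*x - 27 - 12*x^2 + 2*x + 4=-12*x^2 + 60*x - 63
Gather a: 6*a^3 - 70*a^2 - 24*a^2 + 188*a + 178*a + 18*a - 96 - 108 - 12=6*a^3 - 94*a^2 + 384*a - 216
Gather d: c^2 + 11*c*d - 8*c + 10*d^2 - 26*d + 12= c^2 - 8*c + 10*d^2 + d*(11*c - 26) + 12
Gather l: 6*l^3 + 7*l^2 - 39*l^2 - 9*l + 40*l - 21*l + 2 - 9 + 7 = 6*l^3 - 32*l^2 + 10*l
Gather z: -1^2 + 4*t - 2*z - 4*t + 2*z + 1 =0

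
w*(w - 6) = w^2 - 6*w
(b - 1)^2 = b^2 - 2*b + 1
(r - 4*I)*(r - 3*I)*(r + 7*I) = r^3 + 37*r - 84*I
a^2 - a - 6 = (a - 3)*(a + 2)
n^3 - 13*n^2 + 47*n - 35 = (n - 7)*(n - 5)*(n - 1)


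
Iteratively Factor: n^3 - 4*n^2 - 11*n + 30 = (n - 5)*(n^2 + n - 6) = (n - 5)*(n - 2)*(n + 3)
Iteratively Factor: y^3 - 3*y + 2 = (y - 1)*(y^2 + y - 2) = (y - 1)*(y + 2)*(y - 1)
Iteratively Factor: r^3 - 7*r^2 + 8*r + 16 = (r + 1)*(r^2 - 8*r + 16) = (r - 4)*(r + 1)*(r - 4)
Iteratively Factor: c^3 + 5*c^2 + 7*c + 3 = (c + 1)*(c^2 + 4*c + 3) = (c + 1)^2*(c + 3)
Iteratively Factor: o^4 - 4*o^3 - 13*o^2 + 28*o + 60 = (o - 5)*(o^3 + o^2 - 8*o - 12) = (o - 5)*(o + 2)*(o^2 - o - 6) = (o - 5)*(o + 2)^2*(o - 3)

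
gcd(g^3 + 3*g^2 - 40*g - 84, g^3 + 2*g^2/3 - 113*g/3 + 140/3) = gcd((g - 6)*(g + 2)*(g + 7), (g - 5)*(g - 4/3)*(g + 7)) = g + 7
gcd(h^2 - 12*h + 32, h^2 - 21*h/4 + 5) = h - 4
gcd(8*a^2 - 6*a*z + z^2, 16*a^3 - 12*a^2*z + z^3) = -2*a + z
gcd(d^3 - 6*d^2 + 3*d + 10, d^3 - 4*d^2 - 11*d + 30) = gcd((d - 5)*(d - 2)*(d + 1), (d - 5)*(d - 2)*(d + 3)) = d^2 - 7*d + 10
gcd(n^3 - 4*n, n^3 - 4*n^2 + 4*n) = n^2 - 2*n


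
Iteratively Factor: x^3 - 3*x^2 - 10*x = (x)*(x^2 - 3*x - 10) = x*(x - 5)*(x + 2)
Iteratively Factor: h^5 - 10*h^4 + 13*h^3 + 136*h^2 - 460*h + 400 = (h + 4)*(h^4 - 14*h^3 + 69*h^2 - 140*h + 100) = (h - 2)*(h + 4)*(h^3 - 12*h^2 + 45*h - 50) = (h - 5)*(h - 2)*(h + 4)*(h^2 - 7*h + 10) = (h - 5)^2*(h - 2)*(h + 4)*(h - 2)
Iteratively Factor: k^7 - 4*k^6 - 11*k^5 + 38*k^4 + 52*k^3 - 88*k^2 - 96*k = (k + 2)*(k^6 - 6*k^5 + k^4 + 36*k^3 - 20*k^2 - 48*k) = (k - 4)*(k + 2)*(k^5 - 2*k^4 - 7*k^3 + 8*k^2 + 12*k) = (k - 4)*(k - 2)*(k + 2)*(k^4 - 7*k^2 - 6*k) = (k - 4)*(k - 2)*(k + 1)*(k + 2)*(k^3 - k^2 - 6*k) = k*(k - 4)*(k - 2)*(k + 1)*(k + 2)*(k^2 - k - 6) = k*(k - 4)*(k - 2)*(k + 1)*(k + 2)^2*(k - 3)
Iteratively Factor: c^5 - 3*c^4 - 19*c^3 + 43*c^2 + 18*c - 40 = (c - 1)*(c^4 - 2*c^3 - 21*c^2 + 22*c + 40) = (c - 5)*(c - 1)*(c^3 + 3*c^2 - 6*c - 8) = (c - 5)*(c - 1)*(c + 1)*(c^2 + 2*c - 8) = (c - 5)*(c - 2)*(c - 1)*(c + 1)*(c + 4)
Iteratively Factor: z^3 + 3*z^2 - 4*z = (z)*(z^2 + 3*z - 4) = z*(z + 4)*(z - 1)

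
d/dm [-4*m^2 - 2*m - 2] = -8*m - 2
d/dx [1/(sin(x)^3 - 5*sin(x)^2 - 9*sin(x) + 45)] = (-3*sin(x)^2 + 10*sin(x) + 9)*cos(x)/(sin(x)^3 - 5*sin(x)^2 - 9*sin(x) + 45)^2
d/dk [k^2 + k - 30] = 2*k + 1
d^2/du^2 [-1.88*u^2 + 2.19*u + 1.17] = -3.76000000000000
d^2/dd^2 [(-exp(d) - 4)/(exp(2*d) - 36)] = (8*(exp(d) + 2)*(exp(2*d) - 36)*exp(d) - 8*(exp(d) + 4)*exp(3*d) - (exp(2*d) - 36)^2)*exp(d)/(exp(2*d) - 36)^3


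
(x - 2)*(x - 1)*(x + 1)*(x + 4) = x^4 + 2*x^3 - 9*x^2 - 2*x + 8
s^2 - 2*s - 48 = (s - 8)*(s + 6)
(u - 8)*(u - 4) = u^2 - 12*u + 32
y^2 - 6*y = y*(y - 6)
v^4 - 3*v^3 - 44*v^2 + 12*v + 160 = (v - 8)*(v - 2)*(v + 2)*(v + 5)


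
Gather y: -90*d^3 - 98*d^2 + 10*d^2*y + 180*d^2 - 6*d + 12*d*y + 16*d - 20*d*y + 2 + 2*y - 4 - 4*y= -90*d^3 + 82*d^2 + 10*d + y*(10*d^2 - 8*d - 2) - 2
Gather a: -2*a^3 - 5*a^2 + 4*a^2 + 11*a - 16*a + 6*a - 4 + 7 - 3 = -2*a^3 - a^2 + a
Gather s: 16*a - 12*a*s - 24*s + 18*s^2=16*a + 18*s^2 + s*(-12*a - 24)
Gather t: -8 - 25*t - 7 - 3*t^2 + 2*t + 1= -3*t^2 - 23*t - 14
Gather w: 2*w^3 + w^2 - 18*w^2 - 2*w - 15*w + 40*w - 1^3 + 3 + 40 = 2*w^3 - 17*w^2 + 23*w + 42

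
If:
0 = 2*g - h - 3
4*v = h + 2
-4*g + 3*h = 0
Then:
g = 9/2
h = 6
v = 2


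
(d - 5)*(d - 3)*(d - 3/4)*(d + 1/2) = d^4 - 33*d^3/4 + 133*d^2/8 - 3*d/4 - 45/8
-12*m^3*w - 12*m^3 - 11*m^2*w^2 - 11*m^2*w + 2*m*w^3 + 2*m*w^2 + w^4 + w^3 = (-3*m + w)*(m + w)*(4*m + w)*(w + 1)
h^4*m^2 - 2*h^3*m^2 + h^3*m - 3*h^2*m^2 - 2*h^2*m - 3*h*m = h*(h - 3)*(h*m + 1)*(h*m + m)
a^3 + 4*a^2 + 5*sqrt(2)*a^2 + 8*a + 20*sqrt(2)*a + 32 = (a + 4)*(a + sqrt(2))*(a + 4*sqrt(2))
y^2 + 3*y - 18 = (y - 3)*(y + 6)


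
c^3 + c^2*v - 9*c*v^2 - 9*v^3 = (c - 3*v)*(c + v)*(c + 3*v)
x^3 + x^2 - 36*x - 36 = (x - 6)*(x + 1)*(x + 6)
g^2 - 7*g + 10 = (g - 5)*(g - 2)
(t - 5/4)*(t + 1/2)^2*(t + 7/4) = t^4 + 3*t^3/2 - 23*t^2/16 - 33*t/16 - 35/64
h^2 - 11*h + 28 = (h - 7)*(h - 4)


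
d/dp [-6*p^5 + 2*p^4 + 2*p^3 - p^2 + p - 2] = -30*p^4 + 8*p^3 + 6*p^2 - 2*p + 1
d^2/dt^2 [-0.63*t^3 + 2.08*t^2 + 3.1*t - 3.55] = 4.16 - 3.78*t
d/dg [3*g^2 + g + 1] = 6*g + 1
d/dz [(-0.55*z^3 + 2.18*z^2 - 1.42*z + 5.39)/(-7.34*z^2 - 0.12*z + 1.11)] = (4.037*z^4 + 0.132000000000001*z^3 - 12.5159*z^2 + 83.9648*z - 0.9294)/(53.8756*z^4 + 1.7616*z^3 - 16.2804*z^2 - 0.2664*z + 1.2321)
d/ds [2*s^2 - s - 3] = 4*s - 1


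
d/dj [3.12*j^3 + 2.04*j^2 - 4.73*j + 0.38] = 9.36*j^2 + 4.08*j - 4.73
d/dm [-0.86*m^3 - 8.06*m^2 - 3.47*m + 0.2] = -2.58*m^2 - 16.12*m - 3.47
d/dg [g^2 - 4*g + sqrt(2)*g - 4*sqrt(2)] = 2*g - 4 + sqrt(2)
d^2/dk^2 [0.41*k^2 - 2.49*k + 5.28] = 0.820000000000000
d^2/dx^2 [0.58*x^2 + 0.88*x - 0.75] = 1.16000000000000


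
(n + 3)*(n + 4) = n^2 + 7*n + 12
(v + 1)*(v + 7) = v^2 + 8*v + 7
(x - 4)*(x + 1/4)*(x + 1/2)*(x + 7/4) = x^4 - 3*x^3/2 - 137*x^2/16 - 177*x/32 - 7/8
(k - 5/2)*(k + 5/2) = k^2 - 25/4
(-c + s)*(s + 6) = -c*s - 6*c + s^2 + 6*s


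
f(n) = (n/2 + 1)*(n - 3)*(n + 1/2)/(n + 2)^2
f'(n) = -2*(n/2 + 1)*(n - 3)*(n + 1/2)/(n + 2)^3 + (n/2 + 1)*(n - 3)/(n + 2)^2 + (n/2 + 1)*(n + 1/2)/(n + 2)^2 + (n - 3)*(n + 1/2)/(2*(n + 2)^2)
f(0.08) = -0.41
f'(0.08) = -0.37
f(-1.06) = 1.21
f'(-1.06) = -3.74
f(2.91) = -0.03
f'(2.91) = 0.34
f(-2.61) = -9.70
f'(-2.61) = -9.58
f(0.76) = -0.51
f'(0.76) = 0.01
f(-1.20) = 1.84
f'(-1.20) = -5.36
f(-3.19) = -7.00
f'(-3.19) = -2.15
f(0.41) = -0.49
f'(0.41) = -0.15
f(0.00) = -0.38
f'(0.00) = -0.44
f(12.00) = 4.02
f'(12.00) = 0.48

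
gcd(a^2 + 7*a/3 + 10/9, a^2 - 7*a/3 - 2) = a + 2/3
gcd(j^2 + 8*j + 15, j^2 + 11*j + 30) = j + 5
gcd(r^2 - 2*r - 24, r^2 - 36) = r - 6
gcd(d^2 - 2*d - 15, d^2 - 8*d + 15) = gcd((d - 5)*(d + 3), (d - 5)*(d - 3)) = d - 5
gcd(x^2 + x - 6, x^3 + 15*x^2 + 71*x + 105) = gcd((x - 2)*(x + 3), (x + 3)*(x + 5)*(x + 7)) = x + 3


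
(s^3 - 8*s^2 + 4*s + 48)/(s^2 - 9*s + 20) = (s^2 - 4*s - 12)/(s - 5)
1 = 1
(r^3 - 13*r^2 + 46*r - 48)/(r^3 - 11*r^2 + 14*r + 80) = (r^2 - 5*r + 6)/(r^2 - 3*r - 10)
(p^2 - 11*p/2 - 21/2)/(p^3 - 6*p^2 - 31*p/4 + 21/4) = 2/(2*p - 1)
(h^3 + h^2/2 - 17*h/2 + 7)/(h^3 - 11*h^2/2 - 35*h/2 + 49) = (h - 1)/(h - 7)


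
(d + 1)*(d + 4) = d^2 + 5*d + 4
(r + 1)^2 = r^2 + 2*r + 1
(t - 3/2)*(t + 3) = t^2 + 3*t/2 - 9/2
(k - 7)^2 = k^2 - 14*k + 49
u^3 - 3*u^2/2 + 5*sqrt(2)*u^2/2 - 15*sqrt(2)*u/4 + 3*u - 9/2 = (u - 3/2)*(u + sqrt(2))*(u + 3*sqrt(2)/2)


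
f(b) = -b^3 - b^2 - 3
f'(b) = -3*b^2 - 2*b = b*(-3*b - 2)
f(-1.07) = -2.92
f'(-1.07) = -1.29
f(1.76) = -11.55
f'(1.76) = -12.81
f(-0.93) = -3.06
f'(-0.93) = -0.73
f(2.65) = -28.63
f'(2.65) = -26.37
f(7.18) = -424.70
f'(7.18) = -169.02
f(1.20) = -6.17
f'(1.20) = -6.72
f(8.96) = -802.60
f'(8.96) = -258.76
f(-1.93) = 0.46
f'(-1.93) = -7.31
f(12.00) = -1875.00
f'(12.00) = -456.00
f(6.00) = -255.00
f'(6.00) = -120.00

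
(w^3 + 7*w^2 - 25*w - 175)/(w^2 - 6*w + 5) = (w^2 + 12*w + 35)/(w - 1)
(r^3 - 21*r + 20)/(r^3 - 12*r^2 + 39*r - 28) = (r + 5)/(r - 7)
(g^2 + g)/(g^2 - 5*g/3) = 3*(g + 1)/(3*g - 5)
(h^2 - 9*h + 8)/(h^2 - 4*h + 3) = (h - 8)/(h - 3)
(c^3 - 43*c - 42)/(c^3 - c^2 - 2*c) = (c^2 - c - 42)/(c*(c - 2))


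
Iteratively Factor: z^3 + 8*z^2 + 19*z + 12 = (z + 4)*(z^2 + 4*z + 3) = (z + 1)*(z + 4)*(z + 3)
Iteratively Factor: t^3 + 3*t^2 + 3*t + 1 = (t + 1)*(t^2 + 2*t + 1) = (t + 1)^2*(t + 1)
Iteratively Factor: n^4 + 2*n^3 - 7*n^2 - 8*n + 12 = (n + 3)*(n^3 - n^2 - 4*n + 4) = (n - 2)*(n + 3)*(n^2 + n - 2) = (n - 2)*(n + 2)*(n + 3)*(n - 1)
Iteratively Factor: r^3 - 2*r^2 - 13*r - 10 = (r + 1)*(r^2 - 3*r - 10) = (r + 1)*(r + 2)*(r - 5)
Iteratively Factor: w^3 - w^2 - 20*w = (w)*(w^2 - w - 20) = w*(w - 5)*(w + 4)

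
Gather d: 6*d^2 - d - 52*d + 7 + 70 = 6*d^2 - 53*d + 77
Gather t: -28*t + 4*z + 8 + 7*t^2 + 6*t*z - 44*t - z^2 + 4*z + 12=7*t^2 + t*(6*z - 72) - z^2 + 8*z + 20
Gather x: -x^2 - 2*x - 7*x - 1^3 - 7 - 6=-x^2 - 9*x - 14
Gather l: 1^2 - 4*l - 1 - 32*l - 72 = -36*l - 72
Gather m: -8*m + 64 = 64 - 8*m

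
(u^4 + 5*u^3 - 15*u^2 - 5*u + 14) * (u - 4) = u^5 + u^4 - 35*u^3 + 55*u^2 + 34*u - 56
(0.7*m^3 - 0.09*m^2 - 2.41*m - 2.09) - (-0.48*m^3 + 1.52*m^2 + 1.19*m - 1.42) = 1.18*m^3 - 1.61*m^2 - 3.6*m - 0.67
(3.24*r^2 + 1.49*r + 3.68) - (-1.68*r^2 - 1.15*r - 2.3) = 4.92*r^2 + 2.64*r + 5.98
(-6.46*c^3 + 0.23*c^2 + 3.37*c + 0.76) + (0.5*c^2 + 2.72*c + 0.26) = -6.46*c^3 + 0.73*c^2 + 6.09*c + 1.02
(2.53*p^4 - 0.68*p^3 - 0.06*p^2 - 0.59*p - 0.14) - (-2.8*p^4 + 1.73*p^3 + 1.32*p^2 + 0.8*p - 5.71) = 5.33*p^4 - 2.41*p^3 - 1.38*p^2 - 1.39*p + 5.57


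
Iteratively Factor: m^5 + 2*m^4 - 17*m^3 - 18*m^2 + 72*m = (m + 4)*(m^4 - 2*m^3 - 9*m^2 + 18*m) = m*(m + 4)*(m^3 - 2*m^2 - 9*m + 18) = m*(m - 2)*(m + 4)*(m^2 - 9) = m*(m - 3)*(m - 2)*(m + 4)*(m + 3)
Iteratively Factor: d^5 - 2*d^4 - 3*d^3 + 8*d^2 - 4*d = (d - 1)*(d^4 - d^3 - 4*d^2 + 4*d) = (d - 1)^2*(d^3 - 4*d) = (d - 2)*(d - 1)^2*(d^2 + 2*d) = (d - 2)*(d - 1)^2*(d + 2)*(d)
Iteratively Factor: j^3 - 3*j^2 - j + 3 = (j - 1)*(j^2 - 2*j - 3) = (j - 3)*(j - 1)*(j + 1)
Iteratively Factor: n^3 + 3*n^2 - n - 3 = (n - 1)*(n^2 + 4*n + 3) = (n - 1)*(n + 3)*(n + 1)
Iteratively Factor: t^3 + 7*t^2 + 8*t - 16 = (t - 1)*(t^2 + 8*t + 16) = (t - 1)*(t + 4)*(t + 4)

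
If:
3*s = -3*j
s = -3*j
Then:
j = 0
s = 0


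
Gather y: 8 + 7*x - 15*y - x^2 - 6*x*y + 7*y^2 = -x^2 + 7*x + 7*y^2 + y*(-6*x - 15) + 8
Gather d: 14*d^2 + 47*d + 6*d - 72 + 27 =14*d^2 + 53*d - 45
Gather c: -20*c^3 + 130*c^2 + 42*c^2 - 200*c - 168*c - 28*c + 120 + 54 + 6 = -20*c^3 + 172*c^2 - 396*c + 180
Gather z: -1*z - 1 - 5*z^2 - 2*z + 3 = -5*z^2 - 3*z + 2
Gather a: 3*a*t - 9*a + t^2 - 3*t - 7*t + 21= a*(3*t - 9) + t^2 - 10*t + 21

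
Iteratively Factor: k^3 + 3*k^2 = (k)*(k^2 + 3*k) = k*(k + 3)*(k)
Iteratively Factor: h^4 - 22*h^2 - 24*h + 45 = (h + 3)*(h^3 - 3*h^2 - 13*h + 15) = (h - 1)*(h + 3)*(h^2 - 2*h - 15) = (h - 5)*(h - 1)*(h + 3)*(h + 3)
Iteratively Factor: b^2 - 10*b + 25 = (b - 5)*(b - 5)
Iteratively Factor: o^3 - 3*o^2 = (o - 3)*(o^2) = o*(o - 3)*(o)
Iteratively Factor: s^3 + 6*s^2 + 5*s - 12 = (s + 4)*(s^2 + 2*s - 3) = (s + 3)*(s + 4)*(s - 1)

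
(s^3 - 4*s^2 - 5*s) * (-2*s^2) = -2*s^5 + 8*s^4 + 10*s^3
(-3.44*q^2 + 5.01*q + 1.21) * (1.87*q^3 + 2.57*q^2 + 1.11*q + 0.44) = -6.4328*q^5 + 0.527900000000001*q^4 + 11.32*q^3 + 7.1572*q^2 + 3.5475*q + 0.5324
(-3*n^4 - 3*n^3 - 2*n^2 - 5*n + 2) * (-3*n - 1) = 9*n^5 + 12*n^4 + 9*n^3 + 17*n^2 - n - 2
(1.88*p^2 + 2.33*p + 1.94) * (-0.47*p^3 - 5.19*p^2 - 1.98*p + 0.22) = -0.8836*p^5 - 10.8523*p^4 - 16.7269*p^3 - 14.2684*p^2 - 3.3286*p + 0.4268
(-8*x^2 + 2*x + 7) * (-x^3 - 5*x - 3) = 8*x^5 - 2*x^4 + 33*x^3 + 14*x^2 - 41*x - 21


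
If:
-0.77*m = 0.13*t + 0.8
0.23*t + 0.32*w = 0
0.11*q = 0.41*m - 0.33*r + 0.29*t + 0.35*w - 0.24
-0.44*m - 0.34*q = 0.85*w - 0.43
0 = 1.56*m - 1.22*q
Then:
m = -0.74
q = -0.95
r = -1.54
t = -1.76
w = 1.27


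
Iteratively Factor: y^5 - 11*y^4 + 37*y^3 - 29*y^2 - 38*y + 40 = (y + 1)*(y^4 - 12*y^3 + 49*y^2 - 78*y + 40) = (y - 2)*(y + 1)*(y^3 - 10*y^2 + 29*y - 20) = (y - 4)*(y - 2)*(y + 1)*(y^2 - 6*y + 5) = (y - 5)*(y - 4)*(y - 2)*(y + 1)*(y - 1)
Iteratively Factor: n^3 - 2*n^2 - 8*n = (n + 2)*(n^2 - 4*n) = n*(n + 2)*(n - 4)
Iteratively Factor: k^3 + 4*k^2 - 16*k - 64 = (k - 4)*(k^2 + 8*k + 16) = (k - 4)*(k + 4)*(k + 4)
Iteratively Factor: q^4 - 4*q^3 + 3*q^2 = (q - 1)*(q^3 - 3*q^2) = q*(q - 1)*(q^2 - 3*q) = q*(q - 3)*(q - 1)*(q)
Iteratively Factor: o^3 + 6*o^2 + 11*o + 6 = (o + 3)*(o^2 + 3*o + 2) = (o + 1)*(o + 3)*(o + 2)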